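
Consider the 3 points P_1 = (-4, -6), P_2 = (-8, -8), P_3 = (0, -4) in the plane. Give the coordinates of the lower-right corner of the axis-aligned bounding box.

x-range [-8, 0], y-range [-8, -4].
The lower-right corner is (0, -8).

(0, -8)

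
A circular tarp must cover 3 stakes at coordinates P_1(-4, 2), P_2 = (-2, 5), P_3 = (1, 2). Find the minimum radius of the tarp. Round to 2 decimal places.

Side lengths²: P_1P_2² = 13, P_1P_3² = 25, P_2P_3² = 18.
Since P_1P_3² = 25 < 18 + 13 = 31, the triangle is acute, so the smallest enclosing circle is the circumcircle.
Circumcentre = (-1.5, 2.5), r² = 6.5.
r = √(6.5) ≈ 2.55.

2.55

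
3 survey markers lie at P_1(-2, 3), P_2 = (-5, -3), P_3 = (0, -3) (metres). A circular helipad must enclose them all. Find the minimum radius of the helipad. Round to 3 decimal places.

Side lengths²: P_1P_2² = 45, P_1P_3² = 40, P_2P_3² = 25.
Since P_1P_2² = 45 < 40 + 25 = 65, the triangle is acute, so the smallest enclosing circle is the circumcircle.
Circumcentre = (-2.5, -0.5), r² = 12.5.
r = √(12.5) ≈ 3.536.

3.536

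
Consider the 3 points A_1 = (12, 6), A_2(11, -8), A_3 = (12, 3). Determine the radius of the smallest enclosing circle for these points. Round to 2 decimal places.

7.02

Side lengths²: A_1A_2² = 197, A_1A_3² = 9, A_2A_3² = 122.
Since A_1A_2² = 197 ≥ 122 + 9 = 131, the angle opposite A_1A_2 is not acute, so the smallest enclosing circle has A_1A_2 as diameter.
Centre = midpoint of A_1A_2 = (11.5, -1), r² = 197/4 = 49.25.
r = √(49.25) ≈ 7.02.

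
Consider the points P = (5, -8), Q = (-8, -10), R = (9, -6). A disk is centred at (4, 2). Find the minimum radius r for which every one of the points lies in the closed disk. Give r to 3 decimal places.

The required radius is the distance from (4, 2) to the farthest point.
Squared distances: 101, 288, 89.
Maximum is 288, attained at Q.
r = √288 ≈ 16.971.

16.971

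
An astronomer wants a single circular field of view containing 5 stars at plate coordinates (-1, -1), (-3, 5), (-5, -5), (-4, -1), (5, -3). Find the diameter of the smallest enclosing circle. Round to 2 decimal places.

The minimum enclosing circle is determined by three boundary points: (-3, 5), (-5, -5), (5, -3).
Their circumcentre is (-2/3, -2/3) with r² = 338/9.
The farthest remaining point (-4, -1) is at distance² 101/9 ≤ 338/9.
Diameter = 2r = 2√(338/9) ≈ 12.26.

12.26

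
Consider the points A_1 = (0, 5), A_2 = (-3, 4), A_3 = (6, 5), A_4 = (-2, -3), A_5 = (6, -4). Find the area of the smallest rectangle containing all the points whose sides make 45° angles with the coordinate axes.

136

In coordinates u = x + y, v = x − y the rectangle is axis-aligned; the map (x,y)→(u,v) scales areas by 2.
u-values: 5, 1, 11, -5, 2; range = 11 − (-5) = 16.
v-values: -5, -7, 1, 1, 10; range = 10 − (-7) = 17.
Area = (16 × 17) / 2 = 136.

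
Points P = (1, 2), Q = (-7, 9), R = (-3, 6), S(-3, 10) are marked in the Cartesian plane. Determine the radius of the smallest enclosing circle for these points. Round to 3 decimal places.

5.315

By Welzl's lemma the MEC is supported by two points (diametrically opposite) or three points (on a circumcircle).
The farthest pair is P–Q with squared distance 113. The circle on this segment as diameter has centre (-3, 5.5) and r² = 113/4 = 28.25.
Check R: distance² to centre = 0.25 ≤ 28.25, so it lies inside.
All remaining points lie in this disk, and no smaller disk contains both endpoints, so this is the minimum enclosing circle.
r = √(28.25) ≈ 5.315.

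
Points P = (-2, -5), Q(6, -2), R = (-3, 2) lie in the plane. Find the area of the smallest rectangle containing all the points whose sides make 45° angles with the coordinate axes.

In coordinates u = x + y, v = x − y the rectangle is axis-aligned; the map (x,y)→(u,v) scales areas by 2.
u-values: -7, 4, -1; range = 4 − (-7) = 11.
v-values: 3, 8, -5; range = 8 − (-5) = 13.
Area = (11 × 13) / 2 = 71.5.

71.5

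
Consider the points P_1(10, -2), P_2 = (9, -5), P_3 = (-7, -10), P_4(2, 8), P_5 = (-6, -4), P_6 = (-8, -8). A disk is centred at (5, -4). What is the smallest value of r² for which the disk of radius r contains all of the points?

185

The required radius is the distance from (5, -4) to the farthest point.
Squared distances: 29, 17, 180, 153, 121, 185.
Maximum is 185, attained at P_6.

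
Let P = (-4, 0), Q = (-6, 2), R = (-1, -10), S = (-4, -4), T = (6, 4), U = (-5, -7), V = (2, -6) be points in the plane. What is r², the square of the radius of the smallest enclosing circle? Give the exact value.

The minimum enclosing circle of a finite set is fixed by two of the points (as a diameter) or three (as a circumcircle).
The minimum enclosing circle is determined by three boundary points: Q, R, T.
Their circumcentre is (19/22, -24/11) with r² = 31265/484.
The farthest remaining point U is at distance² 27877/484 ≤ 31265/484.

31265/484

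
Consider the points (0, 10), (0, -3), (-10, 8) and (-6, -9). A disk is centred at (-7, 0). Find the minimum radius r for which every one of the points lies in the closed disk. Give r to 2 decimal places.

12.21

The required radius is the distance from (-7, 0) to the farthest point.
Squared distances: 149, 58, 73, 82.
Maximum is 149, attained at (0, 10).
r = √149 ≈ 12.21.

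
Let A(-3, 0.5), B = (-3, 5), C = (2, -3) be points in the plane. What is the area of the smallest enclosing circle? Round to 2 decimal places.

69.90

Side lengths²: AB² = 20.25, AC² = 37.25, BC² = 89.
Since BC² = 89 ≥ 37.25 + 20.25 = 57.5, the angle opposite BC is not acute, so the smallest enclosing circle has BC as diameter.
Centre = midpoint of BC = (-0.5, 1), r² = 89/4 = 22.25.
Area = π·r² = π·22.25 ≈ 69.90.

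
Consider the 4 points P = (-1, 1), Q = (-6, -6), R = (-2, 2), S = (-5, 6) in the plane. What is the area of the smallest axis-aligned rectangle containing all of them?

60

x ranges over [-6, -1], width 5.
y ranges over [-6, 6], height 12.
Area = 5 × 12 = 60.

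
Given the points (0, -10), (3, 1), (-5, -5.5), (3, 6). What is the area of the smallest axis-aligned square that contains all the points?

256

The bounding box has width 8 and height 16.
An axis-aligned square enclosing the set must have side ≥ max(width, height).
So the minimum side is max(8, 16) = 16.
Area = 16² = 256.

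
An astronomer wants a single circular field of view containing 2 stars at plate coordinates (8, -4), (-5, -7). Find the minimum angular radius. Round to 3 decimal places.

6.671

The smallest circle enclosing two points has them as diameter endpoints.
Centre = midpoint = (1.5, -5.5); r² = |(8, -4)−(-5, -7)|²/4 = 178/4 = 44.5.
r = √(44.5) ≈ 6.671.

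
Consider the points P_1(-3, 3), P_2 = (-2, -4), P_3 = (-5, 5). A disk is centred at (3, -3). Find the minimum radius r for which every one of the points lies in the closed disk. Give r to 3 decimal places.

11.314

The required radius is the distance from (3, -3) to the farthest point.
Squared distances: 72, 26, 128.
Maximum is 128, attained at P_3.
r = √128 ≈ 11.314.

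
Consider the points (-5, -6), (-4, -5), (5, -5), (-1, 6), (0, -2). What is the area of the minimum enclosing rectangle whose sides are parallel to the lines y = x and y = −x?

136

In coordinates u = x + y, v = x − y the rectangle is axis-aligned; the map (x,y)→(u,v) scales areas by 2.
u-values: -11, -9, 0, 5, -2; range = 5 − (-11) = 16.
v-values: 1, 1, 10, -7, 2; range = 10 − (-7) = 17.
Area = (16 × 17) / 2 = 136.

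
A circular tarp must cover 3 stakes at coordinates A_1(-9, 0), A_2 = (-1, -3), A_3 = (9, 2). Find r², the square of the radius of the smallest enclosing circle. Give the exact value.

82

Side lengths²: A_1A_2² = 73, A_1A_3² = 328, A_2A_3² = 125.
Since A_1A_3² = 328 ≥ 125 + 73 = 198, the angle opposite A_1A_3 is not acute, so the smallest enclosing circle has A_1A_3 as diameter.
Centre = midpoint of A_1A_3 = (0, 1), r² = 328/4 = 82.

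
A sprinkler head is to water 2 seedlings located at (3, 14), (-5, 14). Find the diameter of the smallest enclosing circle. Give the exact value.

The smallest circle enclosing two points has them as diameter endpoints.
Centre = midpoint = (-1, 14); r² = |(3, 14)−(-5, 14)|²/4 = 64/4 = 16.
Diameter = 2r = 2√16 = 8.

8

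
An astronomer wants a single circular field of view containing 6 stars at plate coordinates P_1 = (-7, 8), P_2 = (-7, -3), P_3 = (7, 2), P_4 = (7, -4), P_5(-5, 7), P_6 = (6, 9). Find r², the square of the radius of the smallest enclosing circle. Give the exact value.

The minimum enclosing circle of a finite set is fixed by two of the points (as a diameter) or three (as a circumcircle).
The farthest pair is P_1–P_4 with squared distance 340. The circle on this segment as diameter has centre (0, 2) and r² = 340/4 = 85.
Check P_2: distance² to centre = 74 ≤ 85, so it lies inside.
All remaining points lie in this disk, and no smaller disk contains both endpoints, so this is the minimum enclosing circle.

85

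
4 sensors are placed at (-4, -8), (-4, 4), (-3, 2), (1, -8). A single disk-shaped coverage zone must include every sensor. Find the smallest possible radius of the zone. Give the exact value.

A smallest enclosing disk is always determined by at most three of the input points on its boundary.
The farthest pair is (-4, 4)–(1, -8) with squared distance 169. The circle on this segment as diameter has centre (-1.5, -2) and r² = 169/4 = 42.25.
Check (-4, -8): distance² to centre = 42.25 ≤ 42.25, so it lies inside.
All remaining points lie in this disk, and no smaller disk contains both endpoints, so this is the minimum enclosing circle.
r = √(42.25) = 6.5.

6.5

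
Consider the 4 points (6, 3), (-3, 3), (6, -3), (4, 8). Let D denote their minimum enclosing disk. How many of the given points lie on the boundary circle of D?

3

The minimum enclosing circle is determined by three boundary points: (-3, 3), (6, -3), (4, 8).
Their circumcentre is (169/58, 123/58) with r² = 60125/1682.
The farthest remaining point (6, 3) is at distance² 17321/1682 ≤ 60125/1682.
The points at distance exactly r from the centre are (-3, 3), (6, -3), (4, 8) — 3 points.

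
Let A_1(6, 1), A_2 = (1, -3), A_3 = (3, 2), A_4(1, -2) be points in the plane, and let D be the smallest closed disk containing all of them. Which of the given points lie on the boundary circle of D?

A_1, A_2

The minimum enclosing circle of a finite set is fixed by two of the points (as a diameter) or three (as a circumcircle).
The farthest pair is A_1–A_2 with squared distance 41. The circle on this segment as diameter has centre (3.5, -1) and r² = 41/4 = 10.25.
Check A_3: distance² to centre = 9.25 ≤ 10.25, so it lies inside.
All remaining points lie in this disk, and no smaller disk contains both endpoints, so this is the minimum enclosing circle.
The points at distance exactly r from the centre are A_1, A_2 — 2 points.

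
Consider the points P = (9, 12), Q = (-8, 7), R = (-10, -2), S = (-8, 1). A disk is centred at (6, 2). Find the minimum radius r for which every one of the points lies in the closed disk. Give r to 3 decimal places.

The required radius is the distance from (6, 2) to the farthest point.
Squared distances: 109, 221, 272, 197.
Maximum is 272, attained at R.
r = √272 ≈ 16.492.

16.492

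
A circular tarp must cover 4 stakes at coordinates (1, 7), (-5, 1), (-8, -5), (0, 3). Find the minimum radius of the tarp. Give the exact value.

7.5

A smallest enclosing disk is always determined by at most three of the input points on its boundary.
The farthest pair is (1, 7)–(-8, -5) with squared distance 225. The circle on this segment as diameter has centre (-3.5, 1) and r² = 225/4 = 56.25.
Check (-5, 1): distance² to centre = 2.25 ≤ 56.25, so it lies inside.
All remaining points lie in this disk, and no smaller disk contains both endpoints, so this is the minimum enclosing circle.
r = √(56.25) = 7.5.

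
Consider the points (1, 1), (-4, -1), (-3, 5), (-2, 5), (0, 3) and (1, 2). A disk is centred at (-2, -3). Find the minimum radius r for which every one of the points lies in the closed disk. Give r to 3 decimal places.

8.062

The required radius is the distance from (-2, -3) to the farthest point.
Squared distances: 25, 8, 65, 64, 40, 34.
Maximum is 65, attained at (-3, 5).
r = √65 ≈ 8.062.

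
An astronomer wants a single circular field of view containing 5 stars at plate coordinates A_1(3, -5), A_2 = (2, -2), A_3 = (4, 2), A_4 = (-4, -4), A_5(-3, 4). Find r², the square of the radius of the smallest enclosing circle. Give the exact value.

A smallest enclosing disk is always determined by at most three of the input points on its boundary.
The farthest pair is A_1–A_5 with squared distance 117. The circle on this segment as diameter has centre (0, -0.5) and r² = 117/4 = 29.25.
Check A_2: distance² to centre = 6.25 ≤ 29.25, so it lies inside.
All remaining points lie in this disk, and no smaller disk contains both endpoints, so this is the minimum enclosing circle.

29.25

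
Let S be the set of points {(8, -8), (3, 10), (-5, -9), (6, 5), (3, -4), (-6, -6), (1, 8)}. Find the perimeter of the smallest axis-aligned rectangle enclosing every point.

Width = max x − min x = 8 − (-6) = 14.
Height = max y − min y = 10 − (-9) = 19.
Perimeter = 2(14 + 19) = 66.

66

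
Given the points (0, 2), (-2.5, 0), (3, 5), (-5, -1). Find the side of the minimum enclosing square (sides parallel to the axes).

The bounding box has width 8 and height 6.
An axis-aligned square enclosing the set must have side ≥ max(width, height).
So the minimum side is max(8, 6) = 8.

8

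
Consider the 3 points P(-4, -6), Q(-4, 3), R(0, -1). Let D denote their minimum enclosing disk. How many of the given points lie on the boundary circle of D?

2

Side lengths²: PQ² = 81, PR² = 41, QR² = 32.
Since PQ² = 81 ≥ 41 + 32 = 73, the angle opposite PQ is not acute, so the smallest enclosing circle has PQ as diameter.
Centre = midpoint of PQ = (-4, -1.5), r² = 81/4 = 20.25.
The points at distance exactly r from the centre are P, Q — 2 points.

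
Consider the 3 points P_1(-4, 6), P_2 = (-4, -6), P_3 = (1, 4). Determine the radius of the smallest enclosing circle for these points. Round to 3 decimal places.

Side lengths²: P_1P_2² = 144, P_1P_3² = 29, P_2P_3² = 125.
Since P_1P_2² = 144 < 125 + 29 = 154, the triangle is acute, so the smallest enclosing circle is the circumcircle.
Circumcentre = (-3.5, 0), r² = 36.25.
r = √(36.25) ≈ 6.021.

6.021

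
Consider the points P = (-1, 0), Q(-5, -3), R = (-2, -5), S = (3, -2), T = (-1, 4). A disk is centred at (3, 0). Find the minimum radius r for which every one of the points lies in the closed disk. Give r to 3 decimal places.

The required radius is the distance from (3, 0) to the farthest point.
Squared distances: 16, 73, 50, 4, 32.
Maximum is 73, attained at Q.
r = √73 ≈ 8.544.

8.544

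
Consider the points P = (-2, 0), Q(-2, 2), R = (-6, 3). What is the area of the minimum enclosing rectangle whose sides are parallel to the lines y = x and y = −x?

In coordinates u = x + y, v = x − y the rectangle is axis-aligned; the map (x,y)→(u,v) scales areas by 2.
u-values: -2, 0, -3; range = 0 − (-3) = 3.
v-values: -2, -4, -9; range = -2 − (-9) = 7.
Area = (3 × 7) / 2 = 10.5.

10.5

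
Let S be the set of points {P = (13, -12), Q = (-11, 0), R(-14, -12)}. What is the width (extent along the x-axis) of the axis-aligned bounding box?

max x = 13, min x = -14, so width = 27.

27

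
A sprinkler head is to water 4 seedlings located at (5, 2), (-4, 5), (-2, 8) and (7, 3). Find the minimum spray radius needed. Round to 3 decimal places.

5.590

The minimum enclosing circle of a finite set is fixed by two of the points (as a diameter) or three (as a circumcircle).
The farthest pair is (-4, 5)–(7, 3) with squared distance 125. The circle on this segment as diameter has centre (1.5, 4) and r² = 125/4 = 31.25.
Check (5, 2): distance² to centre = 16.25 ≤ 31.25, so it lies inside.
All remaining points lie in this disk, and no smaller disk contains both endpoints, so this is the minimum enclosing circle.
r = √(31.25) ≈ 5.590.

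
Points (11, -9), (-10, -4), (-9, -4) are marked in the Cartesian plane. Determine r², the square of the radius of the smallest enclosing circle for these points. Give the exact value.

Call the three points A, B, C in the order given.
Side lengths²: AB² = 466, AC² = 425, BC² = 1.
Since AB² = 466 ≥ 425 + 1 = 426, the angle opposite AB is not acute, so the smallest enclosing circle has AB as diameter.
Centre = midpoint of AB = (0.5, -6.5), r² = 466/4 = 116.5.

116.5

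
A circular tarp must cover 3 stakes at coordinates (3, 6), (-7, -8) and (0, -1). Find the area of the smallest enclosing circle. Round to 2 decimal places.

Call the three points A, B, C in the order given.
Side lengths²: AB² = 296, AC² = 58, BC² = 98.
Since AB² = 296 ≥ 98 + 58 = 156, the angle opposite AB is not acute, so the smallest enclosing circle has AB as diameter.
Centre = midpoint of AB = (-2, -1), r² = 296/4 = 74.
Area = π·r² = π·74 ≈ 232.48.

232.48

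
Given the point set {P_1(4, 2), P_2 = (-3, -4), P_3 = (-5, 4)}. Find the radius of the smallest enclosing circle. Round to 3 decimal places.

5.154

Side lengths²: P_1P_2² = 85, P_1P_3² = 85, P_2P_3² = 68.
Since P_1P_3² = 85 < 85 + 68 = 153, the triangle is acute, so the smallest enclosing circle is the circumcircle.
Circumcentre = (-1, 0.75), r² = 26.5625.
r = √(26.5625) ≈ 5.154.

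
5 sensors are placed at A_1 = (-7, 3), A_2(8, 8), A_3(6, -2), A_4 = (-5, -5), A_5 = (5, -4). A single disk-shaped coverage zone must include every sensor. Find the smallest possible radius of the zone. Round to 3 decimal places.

A smallest enclosing disk is always determined by at most three of the input points on its boundary.
The farthest pair is A_2–A_4 with squared distance 338. The circle on this segment as diameter has centre (1.5, 1.5) and r² = 338/4 = 84.5.
Check A_1: distance² to centre = 74.5 ≤ 84.5, so it lies inside.
All remaining points lie in this disk, and no smaller disk contains both endpoints, so this is the minimum enclosing circle.
r = √(84.5) ≈ 9.192.

9.192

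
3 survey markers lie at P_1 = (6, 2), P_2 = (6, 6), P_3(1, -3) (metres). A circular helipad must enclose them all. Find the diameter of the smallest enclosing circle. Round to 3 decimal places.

Side lengths²: P_1P_2² = 16, P_1P_3² = 50, P_2P_3² = 106.
Since P_2P_3² = 106 ≥ 50 + 16 = 66, the angle opposite P_2P_3 is not acute, so the smallest enclosing circle has P_2P_3 as diameter.
Centre = midpoint of P_2P_3 = (3.5, 1.5), r² = 106/4 = 26.5.
Diameter = 2r = 2√(26.5) ≈ 10.296.

10.296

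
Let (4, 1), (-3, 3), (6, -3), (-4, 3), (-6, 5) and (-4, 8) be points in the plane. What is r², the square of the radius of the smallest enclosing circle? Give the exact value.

55.25

The farthest pair is (6, -3)–(-4, 8) with squared distance 221. The circle on this segment as diameter has centre (1, 2.5) and r² = 221/4 = 55.25.
Check (4, 1): distance² to centre = 11.25 ≤ 55.25, so it lies inside.
All remaining points lie in this disk, and no smaller disk contains both endpoints, so this is the minimum enclosing circle.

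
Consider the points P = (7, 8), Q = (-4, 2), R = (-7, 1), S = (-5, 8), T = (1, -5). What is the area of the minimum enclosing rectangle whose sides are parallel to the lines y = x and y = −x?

199.5

In coordinates u = x + y, v = x − y the rectangle is axis-aligned; the map (x,y)→(u,v) scales areas by 2.
u-values: 15, -2, -6, 3, -4; range = 15 − (-6) = 21.
v-values: -1, -6, -8, -13, 6; range = 6 − (-13) = 19.
Area = (21 × 19) / 2 = 199.5.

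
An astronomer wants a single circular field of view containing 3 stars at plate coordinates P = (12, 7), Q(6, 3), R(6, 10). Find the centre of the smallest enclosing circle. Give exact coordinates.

(8, 6.5)

Side lengths²: PQ² = 52, PR² = 45, QR² = 49.
Since PQ² = 52 < 49 + 45 = 94, the triangle is acute, so the smallest enclosing circle is the circumcircle.
Circumcentre = (8, 6.5), r² = 16.25.
Centre = (8, 6.5).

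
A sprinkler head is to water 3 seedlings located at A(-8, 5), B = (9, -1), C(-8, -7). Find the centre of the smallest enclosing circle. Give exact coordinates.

Side lengths²: AB² = 325, AC² = 144, BC² = 325.
Since BC² = 325 < 325 + 144 = 469, the triangle is acute, so the smallest enclosing circle is the circumcircle.
Circumcentre = (-19/34, -1), r² = 105625/1156.
Centre = (-19/34, -1).

(-19/34, -1)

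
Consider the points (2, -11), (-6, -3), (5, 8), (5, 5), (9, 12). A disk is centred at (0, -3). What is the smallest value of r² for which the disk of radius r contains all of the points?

306

The required radius is the distance from (0, -3) to the farthest point.
Squared distances: 68, 36, 146, 89, 306.
Maximum is 306, attained at (9, 12).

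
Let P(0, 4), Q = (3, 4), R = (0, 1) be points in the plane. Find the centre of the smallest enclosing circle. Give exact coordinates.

Side lengths²: PQ² = 9, PR² = 9, QR² = 18.
Since QR² = 18 ≥ 9 + 9 = 18, the angle opposite QR is not acute, so the smallest enclosing circle has QR as diameter.
Centre = midpoint of QR = (1.5, 2.5), r² = 18/4 = 4.5.
Centre = (1.5, 2.5).

(1.5, 2.5)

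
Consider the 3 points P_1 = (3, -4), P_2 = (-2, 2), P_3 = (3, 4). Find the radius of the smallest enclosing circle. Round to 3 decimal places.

4.206

Side lengths²: P_1P_2² = 61, P_1P_3² = 64, P_2P_3² = 29.
Since P_1P_3² = 64 < 61 + 29 = 90, the triangle is acute, so the smallest enclosing circle is the circumcircle.
Circumcentre = (1.7, 0), r² = 17.69.
r = √(17.69) ≈ 4.206.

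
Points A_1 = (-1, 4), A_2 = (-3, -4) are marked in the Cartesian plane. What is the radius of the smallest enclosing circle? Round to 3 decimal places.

The smallest circle enclosing two points has them as diameter endpoints.
Centre = midpoint = (-2, 0); r² = |A_1A_2|²/4 = 68/4 = 17.
r = √17 ≈ 4.123.

4.123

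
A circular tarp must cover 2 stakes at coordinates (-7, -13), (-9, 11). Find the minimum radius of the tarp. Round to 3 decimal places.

The smallest circle enclosing two points has them as diameter endpoints.
Centre = midpoint = (-8, -1); r² = |(-7, -13)−(-9, 11)|²/4 = 580/4 = 145.
r = √145 ≈ 12.042.

12.042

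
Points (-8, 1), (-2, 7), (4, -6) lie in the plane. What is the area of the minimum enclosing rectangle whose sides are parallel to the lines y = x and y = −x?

In coordinates u = x + y, v = x − y the rectangle is axis-aligned; the map (x,y)→(u,v) scales areas by 2.
u-values: -7, 5, -2; range = 5 − (-7) = 12.
v-values: -9, -9, 10; range = 10 − (-9) = 19.
Area = (12 × 19) / 2 = 114.

114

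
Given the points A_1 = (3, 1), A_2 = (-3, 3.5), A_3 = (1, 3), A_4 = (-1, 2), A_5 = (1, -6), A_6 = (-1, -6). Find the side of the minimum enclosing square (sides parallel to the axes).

9.5

The bounding box has width 6 and height 9.5.
An axis-aligned square enclosing the set must have side ≥ max(width, height).
So the minimum side is max(6, 9.5) = 9.5.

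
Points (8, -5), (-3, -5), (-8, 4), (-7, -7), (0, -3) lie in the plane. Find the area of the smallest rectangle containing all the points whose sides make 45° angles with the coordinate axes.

212.5

In coordinates u = x + y, v = x − y the rectangle is axis-aligned; the map (x,y)→(u,v) scales areas by 2.
u-values: 3, -8, -4, -14, -3; range = 3 − (-14) = 17.
v-values: 13, 2, -12, 0, 3; range = 13 − (-12) = 25.
Area = (17 × 25) / 2 = 212.5.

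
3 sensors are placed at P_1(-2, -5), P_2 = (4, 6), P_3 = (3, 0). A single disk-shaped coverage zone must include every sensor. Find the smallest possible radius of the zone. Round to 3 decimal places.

Side lengths²: P_1P_2² = 157, P_1P_3² = 50, P_2P_3² = 37.
Since P_1P_2² = 157 ≥ 50 + 37 = 87, the angle opposite P_1P_2 is not acute, so the smallest enclosing circle has P_1P_2 as diameter.
Centre = midpoint of P_1P_2 = (1, 0.5), r² = 157/4 = 39.25.
r = √(39.25) ≈ 6.265.

6.265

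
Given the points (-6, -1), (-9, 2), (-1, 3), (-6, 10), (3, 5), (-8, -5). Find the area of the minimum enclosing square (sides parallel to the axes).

225

The bounding box has width 12 and height 15.
An axis-aligned square enclosing the set must have side ≥ max(width, height).
So the minimum side is max(12, 15) = 15.
Area = 15² = 225.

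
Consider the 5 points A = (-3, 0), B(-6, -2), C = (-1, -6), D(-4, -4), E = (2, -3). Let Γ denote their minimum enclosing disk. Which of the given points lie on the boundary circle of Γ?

B, E

By Welzl's lemma the MEC is supported by two points (diametrically opposite) or three points (on a circumcircle).
The farthest pair is B–E with squared distance 65. The circle on this segment as diameter has centre (-2, -2.5) and r² = 65/4 = 16.25.
Check A: distance² to centre = 7.25 ≤ 16.25, so it lies inside.
All remaining points lie in this disk, and no smaller disk contains both endpoints, so this is the minimum enclosing circle.
The points at distance exactly r from the centre are B, E — 2 points.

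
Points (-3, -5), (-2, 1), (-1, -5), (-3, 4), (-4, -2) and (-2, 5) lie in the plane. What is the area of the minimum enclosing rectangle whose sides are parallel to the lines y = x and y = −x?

In coordinates u = x + y, v = x − y the rectangle is axis-aligned; the map (x,y)→(u,v) scales areas by 2.
u-values: -8, -1, -6, 1, -6, 3; range = 3 − (-8) = 11.
v-values: 2, -3, 4, -7, -2, -7; range = 4 − (-7) = 11.
Area = (11 × 11) / 2 = 60.5.

60.5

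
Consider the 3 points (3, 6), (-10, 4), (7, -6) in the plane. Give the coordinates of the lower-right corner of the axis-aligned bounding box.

(7, -6)

x-range [-10, 7], y-range [-6, 6].
The lower-right corner is (7, -6).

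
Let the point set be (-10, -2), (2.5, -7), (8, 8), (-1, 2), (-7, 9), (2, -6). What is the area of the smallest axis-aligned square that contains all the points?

The bounding box has width 18 and height 16.
An axis-aligned square enclosing the set must have side ≥ max(width, height).
So the minimum side is max(18, 16) = 18.
Area = 18² = 324.

324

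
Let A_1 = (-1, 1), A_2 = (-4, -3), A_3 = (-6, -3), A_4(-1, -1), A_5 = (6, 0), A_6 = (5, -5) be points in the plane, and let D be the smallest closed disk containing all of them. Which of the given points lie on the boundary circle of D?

A_3, A_5

The minimum enclosing circle of a finite set is fixed by two of the points (as a diameter) or three (as a circumcircle).
The farthest pair is A_3–A_5 with squared distance 153. The circle on this segment as diameter has centre (0, -1.5) and r² = 153/4 = 38.25.
Check A_1: distance² to centre = 7.25 ≤ 38.25, so it lies inside.
All remaining points lie in this disk, and no smaller disk contains both endpoints, so this is the minimum enclosing circle.
The points at distance exactly r from the centre are A_3, A_5 — 2 points.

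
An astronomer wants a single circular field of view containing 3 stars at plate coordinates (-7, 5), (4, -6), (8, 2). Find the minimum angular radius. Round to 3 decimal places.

8.062

Call the three points A, B, C in the order given.
Side lengths²: AB² = 242, AC² = 234, BC² = 80.
Since AB² = 242 < 234 + 80 = 314, the triangle is acute, so the smallest enclosing circle is the circumcircle.
Circumcentre = (0, 1), r² = 65.
r = √65 ≈ 8.062.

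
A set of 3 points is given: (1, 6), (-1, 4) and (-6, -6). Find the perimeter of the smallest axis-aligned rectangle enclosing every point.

Width = max x − min x = 1 − (-6) = 7.
Height = max y − min y = 6 − (-6) = 12.
Perimeter = 2(7 + 12) = 38.

38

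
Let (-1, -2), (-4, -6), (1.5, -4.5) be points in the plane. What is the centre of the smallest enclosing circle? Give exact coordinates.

(-19/14, -34/7)

Call the three points A, B, C in the order given.
Side lengths²: AB² = 25, AC² = 12.5, BC² = 32.5.
Since BC² = 32.5 < 25 + 12.5 = 37.5, the triangle is acute, so the smallest enclosing circle is the circumcircle.
Circumcentre = (-19/14, -34/7), r² = 1625/196.
Centre = (-19/14, -34/7).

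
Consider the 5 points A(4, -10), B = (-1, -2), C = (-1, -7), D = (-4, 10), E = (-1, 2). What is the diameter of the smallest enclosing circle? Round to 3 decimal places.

By Welzl's lemma the MEC is supported by two points (diametrically opposite) or three points (on a circumcircle).
The farthest pair is A–D with squared distance 464. The circle on this segment as diameter has centre (0, 0) and r² = 464/4 = 116.
Check B: distance² to centre = 5 ≤ 116, so it lies inside.
All remaining points lie in this disk, and no smaller disk contains both endpoints, so this is the minimum enclosing circle.
Diameter = 2r = 2√116 ≈ 21.541.

21.541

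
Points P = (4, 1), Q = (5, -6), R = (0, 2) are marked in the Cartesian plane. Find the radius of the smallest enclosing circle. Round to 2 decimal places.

4.72

Side lengths²: PQ² = 50, PR² = 17, QR² = 89.
Since QR² = 89 ≥ 50 + 17 = 67, the angle opposite QR is not acute, so the smallest enclosing circle has QR as diameter.
Centre = midpoint of QR = (2.5, -2), r² = 89/4 = 22.25.
r = √(22.25) ≈ 4.72.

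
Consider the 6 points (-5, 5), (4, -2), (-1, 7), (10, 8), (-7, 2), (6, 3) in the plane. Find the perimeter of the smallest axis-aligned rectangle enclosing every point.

Width = max x − min x = 10 − (-7) = 17.
Height = max y − min y = 8 − (-2) = 10.
Perimeter = 2(17 + 10) = 54.

54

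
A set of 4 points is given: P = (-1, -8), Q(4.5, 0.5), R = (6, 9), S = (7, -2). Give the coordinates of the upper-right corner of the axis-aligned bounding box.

(7, 9)

x-range [-1, 7], y-range [-8, 9].
The upper-right corner is (7, 9).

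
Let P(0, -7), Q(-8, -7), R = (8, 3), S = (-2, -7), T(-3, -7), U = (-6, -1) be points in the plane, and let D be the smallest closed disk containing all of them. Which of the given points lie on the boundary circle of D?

Q, R

By Welzl's lemma the MEC is supported by two points (diametrically opposite) or three points (on a circumcircle).
The farthest pair is Q–R with squared distance 356. The circle on this segment as diameter has centre (0, -2) and r² = 356/4 = 89.
Check P: distance² to centre = 25 ≤ 89, so it lies inside.
All remaining points lie in this disk, and no smaller disk contains both endpoints, so this is the minimum enclosing circle.
The points at distance exactly r from the centre are Q, R — 2 points.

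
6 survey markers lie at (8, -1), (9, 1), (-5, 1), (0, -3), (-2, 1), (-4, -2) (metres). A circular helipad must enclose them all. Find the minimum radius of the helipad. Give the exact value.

7

A smallest enclosing disk is always determined by at most three of the input points on its boundary.
The farthest pair is (9, 1)–(-5, 1) with squared distance 196. The circle on this segment as diameter has centre (2, 1) and r² = 196/4 = 49.
Check (8, -1): distance² to centre = 40 ≤ 49, so it lies inside.
All remaining points lie in this disk, and no smaller disk contains both endpoints, so this is the minimum enclosing circle.
r = √49 = 7.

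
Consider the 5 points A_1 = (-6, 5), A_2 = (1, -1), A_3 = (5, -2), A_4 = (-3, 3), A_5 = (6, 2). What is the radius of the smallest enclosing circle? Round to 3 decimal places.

The minimum enclosing circle of a finite set is fixed by two of the points (as a diameter) or three (as a circumcircle).
The farthest pair is A_1–A_3 with squared distance 170. The circle on this segment as diameter has centre (-0.5, 1.5) and r² = 170/4 = 42.5.
Check A_2: distance² to centre = 8.5 ≤ 42.5, so it lies inside.
All remaining points lie in this disk, and no smaller disk contains both endpoints, so this is the minimum enclosing circle.
r = √(42.5) ≈ 6.519.

6.519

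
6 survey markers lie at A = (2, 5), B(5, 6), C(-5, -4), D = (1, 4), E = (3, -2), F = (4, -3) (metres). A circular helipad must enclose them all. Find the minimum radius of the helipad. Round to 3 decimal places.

The minimum enclosing circle of a finite set is fixed by two of the points (as a diameter) or three (as a circumcircle).
The farthest pair is B–C with squared distance 200. The circle on this segment as diameter has centre (0, 1) and r² = 200/4 = 50.
Check A: distance² to centre = 20 ≤ 50, so it lies inside.
All remaining points lie in this disk, and no smaller disk contains both endpoints, so this is the minimum enclosing circle.
r = √50 ≈ 7.071.

7.071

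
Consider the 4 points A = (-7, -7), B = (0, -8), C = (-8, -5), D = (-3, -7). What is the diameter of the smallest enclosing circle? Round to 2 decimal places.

8.54

A smallest enclosing disk is always determined by at most three of the input points on its boundary.
The farthest pair is B–C with squared distance 73. The circle on this segment as diameter has centre (-4, -6.5) and r² = 73/4 = 18.25.
Check A: distance² to centre = 9.25 ≤ 18.25, so it lies inside.
All remaining points lie in this disk, and no smaller disk contains both endpoints, so this is the minimum enclosing circle.
Diameter = 2r = 2√(18.25) ≈ 8.54.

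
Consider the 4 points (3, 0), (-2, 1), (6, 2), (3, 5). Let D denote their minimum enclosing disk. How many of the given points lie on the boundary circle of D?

A smallest enclosing disk is always determined by at most three of the input points on its boundary.
The farthest pair is (-2, 1)–(6, 2) with squared distance 65. The circle on this segment as diameter has centre (2, 1.5) and r² = 65/4 = 16.25.
Check (3, 0): distance² to centre = 3.25 ≤ 16.25, so it lies inside.
All remaining points lie in this disk, and no smaller disk contains both endpoints, so this is the minimum enclosing circle.
The points at distance exactly r from the centre are (-2, 1), (6, 2) — 2 points.

2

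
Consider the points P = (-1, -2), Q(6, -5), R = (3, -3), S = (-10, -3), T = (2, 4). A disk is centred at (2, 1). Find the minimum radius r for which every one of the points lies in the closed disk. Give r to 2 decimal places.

12.65

The required radius is the distance from (2, 1) to the farthest point.
Squared distances: 18, 52, 17, 160, 9.
Maximum is 160, attained at S.
r = √160 ≈ 12.65.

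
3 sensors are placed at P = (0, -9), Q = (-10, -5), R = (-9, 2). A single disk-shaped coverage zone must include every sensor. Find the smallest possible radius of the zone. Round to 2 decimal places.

7.11

Side lengths²: PQ² = 116, PR² = 202, QR² = 50.
Since PR² = 202 ≥ 116 + 50 = 166, the angle opposite PR is not acute, so the smallest enclosing circle has PR as diameter.
Centre = midpoint of PR = (-4.5, -3.5), r² = 202/4 = 50.5.
r = √(50.5) ≈ 7.11.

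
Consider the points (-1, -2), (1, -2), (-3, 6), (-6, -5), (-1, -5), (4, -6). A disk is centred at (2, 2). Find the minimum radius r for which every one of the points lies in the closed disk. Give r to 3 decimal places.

The required radius is the distance from (2, 2) to the farthest point.
Squared distances: 25, 17, 41, 113, 58, 68.
Maximum is 113, attained at (-6, -5).
r = √113 ≈ 10.630.

10.630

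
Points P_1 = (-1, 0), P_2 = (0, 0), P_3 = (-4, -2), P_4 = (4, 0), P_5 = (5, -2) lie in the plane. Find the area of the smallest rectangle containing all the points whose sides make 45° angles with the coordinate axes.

45

In coordinates u = x + y, v = x − y the rectangle is axis-aligned; the map (x,y)→(u,v) scales areas by 2.
u-values: -1, 0, -6, 4, 3; range = 4 − (-6) = 10.
v-values: -1, 0, -2, 4, 7; range = 7 − (-2) = 9.
Area = (10 × 9) / 2 = 45.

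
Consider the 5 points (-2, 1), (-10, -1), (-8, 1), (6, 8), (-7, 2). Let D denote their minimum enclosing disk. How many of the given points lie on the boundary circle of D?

2

The farthest pair is (-10, -1)–(6, 8) with squared distance 337. The circle on this segment as diameter has centre (-2, 3.5) and r² = 337/4 = 84.25.
Check (-2, 1): distance² to centre = 6.25 ≤ 84.25, so it lies inside.
All remaining points lie in this disk, and no smaller disk contains both endpoints, so this is the minimum enclosing circle.
The points at distance exactly r from the centre are (-10, -1), (6, 8) — 2 points.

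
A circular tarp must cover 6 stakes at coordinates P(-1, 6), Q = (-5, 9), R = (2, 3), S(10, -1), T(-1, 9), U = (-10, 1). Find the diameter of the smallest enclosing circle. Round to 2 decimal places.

The minimum enclosing circle of a finite set is fixed by two of the points (as a diameter) or three (as a circumcircle).
The minimum enclosing circle is determined by three boundary points: Q, S, U.
Their circumcentre is (1/34, 5/17) with r² = 116857/1156.
The farthest remaining point T is at distance² 88841/1156 ≤ 116857/1156.
Diameter = 2r = 2√(116857/1156) ≈ 20.11.

20.11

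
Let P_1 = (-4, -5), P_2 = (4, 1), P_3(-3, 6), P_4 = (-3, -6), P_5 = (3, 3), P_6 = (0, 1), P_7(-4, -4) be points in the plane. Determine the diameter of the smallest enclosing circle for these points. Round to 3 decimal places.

12.166

By Welzl's lemma the MEC is supported by two points (diametrically opposite) or three points (on a circumcircle).
The minimum enclosing circle is determined by three boundary points: P_2, P_3, P_4.
Their circumcentre is (-2, 0) with r² = 37.
The farthest remaining point P_5 is at distance² 34 ≤ 37.
Diameter = 2r = 2√37 ≈ 12.166.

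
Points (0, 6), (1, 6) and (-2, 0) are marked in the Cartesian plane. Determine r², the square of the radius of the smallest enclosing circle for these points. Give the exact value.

Call the three points A, B, C in the order given.
Side lengths²: AB² = 1, AC² = 40, BC² = 45.
Since BC² = 45 ≥ 40 + 1 = 41, the angle opposite BC is not acute, so the smallest enclosing circle has BC as diameter.
Centre = midpoint of BC = (-0.5, 3), r² = 45/4 = 11.25.

11.25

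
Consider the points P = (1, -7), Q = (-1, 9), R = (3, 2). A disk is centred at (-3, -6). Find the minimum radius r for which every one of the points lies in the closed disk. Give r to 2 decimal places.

The required radius is the distance from (-3, -6) to the farthest point.
Squared distances: 17, 229, 100.
Maximum is 229, attained at Q.
r = √229 ≈ 15.13.

15.13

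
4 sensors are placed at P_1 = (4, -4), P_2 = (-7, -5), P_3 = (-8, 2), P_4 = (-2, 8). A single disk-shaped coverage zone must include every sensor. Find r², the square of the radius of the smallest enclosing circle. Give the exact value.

A smallest enclosing disk is always determined by at most three of the input points on its boundary.
The minimum enclosing circle is determined by three boundary points: P_1, P_2, P_4.
Their circumcentre is (-45/23, 12/23) with r² = 29585/529.
The farthest remaining point P_3 is at distance² 20477/529 ≤ 29585/529.

29585/529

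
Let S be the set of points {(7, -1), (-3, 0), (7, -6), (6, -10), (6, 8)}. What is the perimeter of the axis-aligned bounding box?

56

Width = max x − min x = 7 − (-3) = 10.
Height = max y − min y = 8 − (-10) = 18.
Perimeter = 2(10 + 18) = 56.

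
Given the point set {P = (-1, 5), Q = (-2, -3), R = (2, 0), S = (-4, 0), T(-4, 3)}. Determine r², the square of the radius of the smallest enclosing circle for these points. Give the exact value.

16.25

A smallest enclosing disk is always determined by at most three of the input points on its boundary.
The farthest pair is P–Q with squared distance 65. The circle on this segment as diameter has centre (-1.5, 1) and r² = 65/4 = 16.25.
Check R: distance² to centre = 13.25 ≤ 16.25, so it lies inside.
All remaining points lie in this disk, and no smaller disk contains both endpoints, so this is the minimum enclosing circle.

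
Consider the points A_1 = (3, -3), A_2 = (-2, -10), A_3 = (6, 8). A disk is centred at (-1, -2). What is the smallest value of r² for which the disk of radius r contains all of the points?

149

The required radius is the distance from (-1, -2) to the farthest point.
Squared distances: 17, 65, 149.
Maximum is 149, attained at A_3.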